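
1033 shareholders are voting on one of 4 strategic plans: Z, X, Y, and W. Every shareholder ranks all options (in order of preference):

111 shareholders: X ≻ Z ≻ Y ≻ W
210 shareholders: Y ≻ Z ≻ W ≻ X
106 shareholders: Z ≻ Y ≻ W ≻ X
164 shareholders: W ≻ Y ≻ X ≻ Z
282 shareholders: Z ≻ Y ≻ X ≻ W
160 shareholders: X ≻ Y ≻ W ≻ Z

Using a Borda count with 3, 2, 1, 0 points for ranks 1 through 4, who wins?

Y

Z: 111·2 + 210·2 + 106·3 + 164·0 + 282·3 + 160·0 = 1806
X: 111·3 + 210·0 + 106·0 + 164·1 + 282·1 + 160·3 = 1259
Y: 111·1 + 210·3 + 106·2 + 164·2 + 282·2 + 160·2 = 2165
W: 111·0 + 210·1 + 106·1 + 164·3 + 282·0 + 160·1 = 968
Y has the highest Borda score (2165).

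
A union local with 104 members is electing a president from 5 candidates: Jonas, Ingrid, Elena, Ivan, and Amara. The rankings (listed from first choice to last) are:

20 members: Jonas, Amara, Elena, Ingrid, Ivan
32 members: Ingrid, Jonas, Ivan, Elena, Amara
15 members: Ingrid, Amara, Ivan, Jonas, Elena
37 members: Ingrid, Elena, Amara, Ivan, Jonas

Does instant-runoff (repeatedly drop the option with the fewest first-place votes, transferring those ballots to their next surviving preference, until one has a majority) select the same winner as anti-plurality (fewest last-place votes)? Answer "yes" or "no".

yes

Instant-runoff — R1 Jonas 20, Ingrid 84, Elena 0, Ivan 0, Amara 0 (Ingrid winner). Winner: Ingrid.
Anti-plurality — last-place votes: Jonas 37, Ingrid 0, Elena 15, Ivan 20, Amara 32. Winner: Ingrid.
The two methods agree.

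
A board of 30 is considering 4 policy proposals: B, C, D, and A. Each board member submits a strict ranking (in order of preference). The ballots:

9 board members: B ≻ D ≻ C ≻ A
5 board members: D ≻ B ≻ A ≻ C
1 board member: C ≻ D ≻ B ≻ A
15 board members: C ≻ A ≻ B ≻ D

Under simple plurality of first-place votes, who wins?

C

First-place votes: B 9, C 16, D 5, A 0.
C has the most first-place votes.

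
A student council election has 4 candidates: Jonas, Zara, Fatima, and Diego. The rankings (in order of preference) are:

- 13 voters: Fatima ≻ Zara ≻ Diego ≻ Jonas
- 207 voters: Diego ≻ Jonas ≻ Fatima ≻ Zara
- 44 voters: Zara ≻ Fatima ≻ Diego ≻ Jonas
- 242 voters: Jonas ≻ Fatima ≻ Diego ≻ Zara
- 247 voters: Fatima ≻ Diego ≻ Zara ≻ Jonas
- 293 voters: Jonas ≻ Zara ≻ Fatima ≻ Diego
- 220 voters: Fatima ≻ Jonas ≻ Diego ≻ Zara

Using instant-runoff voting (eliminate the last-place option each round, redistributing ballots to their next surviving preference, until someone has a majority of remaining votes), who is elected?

Jonas

Round 1: Jonas 535, Zara 44, Fatima 480, Diego 207. Eliminate Zara.
Round 2: Jonas 535, Fatima 524, Diego 207. Eliminate Diego.
Round 3: Jonas 742, Fatima 524. Jonas has a majority.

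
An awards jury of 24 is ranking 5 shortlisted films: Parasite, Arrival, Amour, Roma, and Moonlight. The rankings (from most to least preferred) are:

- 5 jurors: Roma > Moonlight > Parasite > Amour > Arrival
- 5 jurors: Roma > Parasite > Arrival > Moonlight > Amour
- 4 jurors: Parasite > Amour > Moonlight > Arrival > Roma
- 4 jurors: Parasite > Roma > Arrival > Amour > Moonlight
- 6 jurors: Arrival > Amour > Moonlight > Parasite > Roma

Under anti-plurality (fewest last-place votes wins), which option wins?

Last-place votes: Parasite 0, Arrival 5, Amour 5, Roma 10, Moonlight 4.
Parasite is ranked last by the fewest voters, so Parasite wins.

Parasite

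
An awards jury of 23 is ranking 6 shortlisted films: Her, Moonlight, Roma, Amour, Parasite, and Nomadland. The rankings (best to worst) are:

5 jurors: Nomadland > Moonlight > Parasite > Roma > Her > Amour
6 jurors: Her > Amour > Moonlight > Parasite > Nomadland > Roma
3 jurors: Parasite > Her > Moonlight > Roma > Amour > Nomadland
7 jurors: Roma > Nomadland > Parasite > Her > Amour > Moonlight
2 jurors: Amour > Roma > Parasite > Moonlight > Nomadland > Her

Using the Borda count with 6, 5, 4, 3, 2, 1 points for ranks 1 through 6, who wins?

Her: 5·2 + 6·6 + 3·5 + 7·3 + 2·1 = 84
Moonlight: 5·5 + 6·4 + 3·4 + 7·1 + 2·3 = 74
Roma: 5·3 + 6·1 + 3·3 + 7·6 + 2·5 = 82
Amour: 5·1 + 6·5 + 3·2 + 7·2 + 2·6 = 67
Parasite: 5·4 + 6·3 + 3·6 + 7·4 + 2·4 = 92
Nomadland: 5·6 + 6·2 + 3·1 + 7·5 + 2·2 = 84
Parasite has the highest Borda score (92).

Parasite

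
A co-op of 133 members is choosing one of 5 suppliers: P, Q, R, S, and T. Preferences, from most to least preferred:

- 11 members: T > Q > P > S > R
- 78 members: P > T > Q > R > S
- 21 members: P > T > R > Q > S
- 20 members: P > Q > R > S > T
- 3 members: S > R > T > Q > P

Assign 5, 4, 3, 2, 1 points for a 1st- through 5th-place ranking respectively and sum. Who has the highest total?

P

P: 11·3 + 78·5 + 21·5 + 20·5 + 3·1 = 631
Q: 11·4 + 78·3 + 21·2 + 20·4 + 3·2 = 406
R: 11·1 + 78·2 + 21·3 + 20·3 + 3·4 = 302
S: 11·2 + 78·1 + 21·1 + 20·2 + 3·5 = 176
T: 11·5 + 78·4 + 21·4 + 20·1 + 3·3 = 480
P has the highest Borda score (631).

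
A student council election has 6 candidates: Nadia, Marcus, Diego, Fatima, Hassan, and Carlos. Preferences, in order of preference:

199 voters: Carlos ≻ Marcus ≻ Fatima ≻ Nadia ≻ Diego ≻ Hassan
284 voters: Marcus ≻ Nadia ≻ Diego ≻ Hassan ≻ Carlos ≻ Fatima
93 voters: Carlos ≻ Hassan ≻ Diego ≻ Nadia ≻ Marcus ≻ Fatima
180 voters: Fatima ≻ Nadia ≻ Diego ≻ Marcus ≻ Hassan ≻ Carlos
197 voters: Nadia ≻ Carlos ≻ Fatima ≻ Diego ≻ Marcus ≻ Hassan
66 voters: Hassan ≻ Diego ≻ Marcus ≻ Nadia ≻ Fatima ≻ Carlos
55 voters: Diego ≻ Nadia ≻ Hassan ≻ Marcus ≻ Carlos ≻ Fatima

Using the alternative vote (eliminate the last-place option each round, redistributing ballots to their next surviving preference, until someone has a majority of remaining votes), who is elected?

Round 1: Nadia 197, Marcus 284, Diego 55, Fatima 180, Hassan 66, Carlos 292. Eliminate Diego.
Round 2: Nadia 252, Marcus 284, Fatima 180, Hassan 66, Carlos 292. Eliminate Hassan.
Round 3: Nadia 252, Marcus 350, Fatima 180, Carlos 292. Eliminate Fatima.
Round 4: Nadia 432, Marcus 350, Carlos 292. Eliminate Carlos.
Round 5: Nadia 525, Marcus 549. Marcus has a majority.

Marcus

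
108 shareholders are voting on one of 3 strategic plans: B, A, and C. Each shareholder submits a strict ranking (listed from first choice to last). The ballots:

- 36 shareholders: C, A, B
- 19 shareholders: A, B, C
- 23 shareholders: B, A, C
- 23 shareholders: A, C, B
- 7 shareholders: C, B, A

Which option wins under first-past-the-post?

First-place votes: B 23, A 42, C 43.
C has the most first-place votes.

C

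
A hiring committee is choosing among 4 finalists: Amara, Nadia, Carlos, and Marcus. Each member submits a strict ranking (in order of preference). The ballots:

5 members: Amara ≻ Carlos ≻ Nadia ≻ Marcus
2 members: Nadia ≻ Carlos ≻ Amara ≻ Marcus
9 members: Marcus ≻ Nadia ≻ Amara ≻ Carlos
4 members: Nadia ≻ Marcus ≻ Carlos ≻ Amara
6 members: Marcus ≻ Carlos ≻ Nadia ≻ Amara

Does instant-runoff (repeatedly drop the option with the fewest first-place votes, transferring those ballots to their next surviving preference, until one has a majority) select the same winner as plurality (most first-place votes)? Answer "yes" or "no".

yes

Instant-runoff — R1 Amara 5, Nadia 6, Carlos 0, Marcus 15 (Marcus winner). Winner: Marcus.
Plurality — first-place votes: Amara 5, Nadia 6, Carlos 0, Marcus 15. Winner: Marcus.
The two methods agree.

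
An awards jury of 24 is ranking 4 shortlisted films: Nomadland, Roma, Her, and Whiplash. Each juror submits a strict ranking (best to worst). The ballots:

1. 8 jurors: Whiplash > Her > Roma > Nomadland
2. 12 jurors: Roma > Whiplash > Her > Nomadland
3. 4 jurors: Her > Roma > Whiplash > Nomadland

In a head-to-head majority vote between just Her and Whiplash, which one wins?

Whiplash

Voters preferring Her to Whiplash: 4; preferring Whiplash to Her: 20.
Whiplash wins the head-to-head.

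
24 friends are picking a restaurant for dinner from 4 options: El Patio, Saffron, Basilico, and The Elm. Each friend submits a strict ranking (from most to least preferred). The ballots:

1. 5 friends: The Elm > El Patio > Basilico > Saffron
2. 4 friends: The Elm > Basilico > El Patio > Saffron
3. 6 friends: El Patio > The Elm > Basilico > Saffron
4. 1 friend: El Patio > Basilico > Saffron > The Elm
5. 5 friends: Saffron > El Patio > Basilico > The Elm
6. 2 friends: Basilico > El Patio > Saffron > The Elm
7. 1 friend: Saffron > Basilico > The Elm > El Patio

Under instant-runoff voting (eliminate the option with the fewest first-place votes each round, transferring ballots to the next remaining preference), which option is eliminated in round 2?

Round 1: El Patio 7, Saffron 6, Basilico 2, The Elm 9. Eliminate Basilico.
Round 2: El Patio 9, Saffron 6, The Elm 9. Eliminate Saffron.

Saffron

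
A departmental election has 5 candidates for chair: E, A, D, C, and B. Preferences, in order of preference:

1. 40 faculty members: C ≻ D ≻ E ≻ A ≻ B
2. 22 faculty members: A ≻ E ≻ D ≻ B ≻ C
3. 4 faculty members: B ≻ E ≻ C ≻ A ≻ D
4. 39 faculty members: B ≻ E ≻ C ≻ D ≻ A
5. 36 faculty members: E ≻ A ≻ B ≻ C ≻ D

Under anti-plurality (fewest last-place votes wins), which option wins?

Last-place votes: E 0, A 39, D 40, C 22, B 40.
E is ranked last by the fewest voters, so E wins.

E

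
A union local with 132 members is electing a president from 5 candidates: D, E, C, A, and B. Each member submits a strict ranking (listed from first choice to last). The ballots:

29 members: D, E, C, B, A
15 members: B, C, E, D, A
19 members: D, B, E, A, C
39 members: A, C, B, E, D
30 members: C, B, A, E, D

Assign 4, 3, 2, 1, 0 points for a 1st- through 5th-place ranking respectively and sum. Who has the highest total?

D: 29·4 + 15·1 + 19·4 + 39·0 + 30·0 = 207
E: 29·3 + 15·2 + 19·2 + 39·1 + 30·1 = 224
C: 29·2 + 15·3 + 19·0 + 39·3 + 30·4 = 340
A: 29·0 + 15·0 + 19·1 + 39·4 + 30·2 = 235
B: 29·1 + 15·4 + 19·3 + 39·2 + 30·3 = 314
C has the highest Borda score (340).

C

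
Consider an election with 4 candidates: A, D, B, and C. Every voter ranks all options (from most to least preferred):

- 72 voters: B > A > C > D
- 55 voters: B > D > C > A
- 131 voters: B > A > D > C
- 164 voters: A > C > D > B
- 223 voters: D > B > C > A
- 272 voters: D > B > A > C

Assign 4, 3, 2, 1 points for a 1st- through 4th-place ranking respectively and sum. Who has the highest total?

A: 72·3 + 55·1 + 131·3 + 164·4 + 223·1 + 272·2 = 2087
D: 72·1 + 55·3 + 131·2 + 164·2 + 223·4 + 272·4 = 2807
B: 72·4 + 55·4 + 131·4 + 164·1 + 223·3 + 272·3 = 2681
C: 72·2 + 55·2 + 131·1 + 164·3 + 223·2 + 272·1 = 1595
D has the highest Borda score (2807).

D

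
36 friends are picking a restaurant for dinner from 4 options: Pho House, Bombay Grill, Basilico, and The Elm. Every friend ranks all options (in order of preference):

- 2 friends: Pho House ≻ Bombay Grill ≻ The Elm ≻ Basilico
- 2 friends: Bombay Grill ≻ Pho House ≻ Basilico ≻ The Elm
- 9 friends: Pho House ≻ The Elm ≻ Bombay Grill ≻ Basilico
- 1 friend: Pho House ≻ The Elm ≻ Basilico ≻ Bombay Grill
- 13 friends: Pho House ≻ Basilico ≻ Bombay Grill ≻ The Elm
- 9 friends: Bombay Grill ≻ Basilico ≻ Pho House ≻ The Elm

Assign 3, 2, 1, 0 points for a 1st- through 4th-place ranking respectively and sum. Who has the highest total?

Pho House: 2·3 + 2·2 + 9·3 + 1·3 + 13·3 + 9·1 = 88
Bombay Grill: 2·2 + 2·3 + 9·1 + 1·0 + 13·1 + 9·3 = 59
Basilico: 2·0 + 2·1 + 9·0 + 1·1 + 13·2 + 9·2 = 47
The Elm: 2·1 + 2·0 + 9·2 + 1·2 + 13·0 + 9·0 = 22
Pho House has the highest Borda score (88).

Pho House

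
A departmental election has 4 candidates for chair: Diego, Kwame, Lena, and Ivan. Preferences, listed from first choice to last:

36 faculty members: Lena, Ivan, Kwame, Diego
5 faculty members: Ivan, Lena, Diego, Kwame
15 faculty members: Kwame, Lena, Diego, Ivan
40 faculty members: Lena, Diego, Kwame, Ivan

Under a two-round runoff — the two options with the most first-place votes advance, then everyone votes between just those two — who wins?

Round 1 first-place votes: Diego 0, Kwame 15, Lena 76, Ivan 5.
Lena and Kwame advance.
Runoff: Lena is preferred to Kwame by 81 voters; Kwame by 15.
Lena wins the runoff.

Lena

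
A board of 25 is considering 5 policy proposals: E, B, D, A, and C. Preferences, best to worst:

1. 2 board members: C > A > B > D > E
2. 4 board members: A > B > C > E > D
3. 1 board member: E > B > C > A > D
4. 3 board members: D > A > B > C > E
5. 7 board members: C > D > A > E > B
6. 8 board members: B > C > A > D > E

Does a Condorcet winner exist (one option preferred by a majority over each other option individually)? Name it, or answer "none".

none

Checking pairwise contests:
B beats E 17–8.
A beats B 16–9.
B beats D 15–10.
C beats A 18–7.
B beats C 16–9.
Every option loses at least one head-to-head, so there is no Condorcet winner.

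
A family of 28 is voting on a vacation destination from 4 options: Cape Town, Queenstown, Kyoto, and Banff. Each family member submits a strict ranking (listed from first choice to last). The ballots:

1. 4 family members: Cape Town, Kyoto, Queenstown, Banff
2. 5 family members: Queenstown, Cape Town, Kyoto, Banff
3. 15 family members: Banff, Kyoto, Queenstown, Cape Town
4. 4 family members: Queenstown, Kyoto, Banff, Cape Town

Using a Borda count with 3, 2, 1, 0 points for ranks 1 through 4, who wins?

Kyoto

Cape Town: 4·3 + 5·2 + 15·0 + 4·0 = 22
Queenstown: 4·1 + 5·3 + 15·1 + 4·3 = 46
Kyoto: 4·2 + 5·1 + 15·2 + 4·2 = 51
Banff: 4·0 + 5·0 + 15·3 + 4·1 = 49
Kyoto has the highest Borda score (51).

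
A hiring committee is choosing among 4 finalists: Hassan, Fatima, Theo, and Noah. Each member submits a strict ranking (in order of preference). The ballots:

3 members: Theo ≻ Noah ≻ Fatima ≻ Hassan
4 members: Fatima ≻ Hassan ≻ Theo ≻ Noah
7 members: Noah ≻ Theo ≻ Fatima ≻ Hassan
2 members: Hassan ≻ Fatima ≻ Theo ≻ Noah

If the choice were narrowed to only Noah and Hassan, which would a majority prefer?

Voters preferring Noah to Hassan: 10; preferring Hassan to Noah: 6.
Noah wins the head-to-head.

Noah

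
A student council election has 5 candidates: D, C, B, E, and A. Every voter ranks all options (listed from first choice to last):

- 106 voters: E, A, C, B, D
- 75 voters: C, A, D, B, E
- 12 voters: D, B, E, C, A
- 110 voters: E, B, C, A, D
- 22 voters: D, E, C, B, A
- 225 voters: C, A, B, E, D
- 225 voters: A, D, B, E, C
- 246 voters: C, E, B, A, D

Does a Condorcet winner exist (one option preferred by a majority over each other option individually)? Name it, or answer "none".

C

C vs D: 762–259 for C.
C vs B: 674–347 for C.
C vs E: 546–475 for C.
C vs A: 690–331 for C.
C beats every other option head-to-head.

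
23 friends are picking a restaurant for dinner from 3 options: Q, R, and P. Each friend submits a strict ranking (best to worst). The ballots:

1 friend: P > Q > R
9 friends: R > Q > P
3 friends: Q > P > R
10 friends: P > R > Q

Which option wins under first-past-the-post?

First-place votes: Q 3, R 9, P 11.
P has the most first-place votes.

P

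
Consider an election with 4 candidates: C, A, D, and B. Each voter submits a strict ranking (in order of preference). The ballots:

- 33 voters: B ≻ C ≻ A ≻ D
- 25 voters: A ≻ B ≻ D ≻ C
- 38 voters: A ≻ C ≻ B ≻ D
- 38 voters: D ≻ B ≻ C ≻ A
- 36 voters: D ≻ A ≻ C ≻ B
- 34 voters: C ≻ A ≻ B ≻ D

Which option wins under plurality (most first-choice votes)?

First-place votes: C 34, A 63, D 74, B 33.
D has the most first-place votes.

D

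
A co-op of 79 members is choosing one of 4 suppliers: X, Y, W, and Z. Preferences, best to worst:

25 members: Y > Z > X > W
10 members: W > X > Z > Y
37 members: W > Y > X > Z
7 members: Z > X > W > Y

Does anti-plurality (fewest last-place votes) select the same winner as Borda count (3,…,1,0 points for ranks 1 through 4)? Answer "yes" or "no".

no

Anti-plurality — last-place votes: X 0, Y 17, W 25, Z 37. Winner: X.
Borda — scores: X 96, Y 149, W 148, Z 81. Winner: Y.
The two methods disagree.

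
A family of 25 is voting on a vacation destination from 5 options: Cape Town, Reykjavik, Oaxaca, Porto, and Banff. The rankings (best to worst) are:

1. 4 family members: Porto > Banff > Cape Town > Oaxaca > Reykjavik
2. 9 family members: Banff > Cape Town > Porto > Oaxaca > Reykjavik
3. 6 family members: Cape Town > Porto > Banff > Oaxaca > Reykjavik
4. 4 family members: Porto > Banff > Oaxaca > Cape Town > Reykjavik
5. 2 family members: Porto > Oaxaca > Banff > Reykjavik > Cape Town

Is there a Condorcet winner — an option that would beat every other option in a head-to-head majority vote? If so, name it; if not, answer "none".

none

Checking pairwise contests:
Banff beats Cape Town 19–6.
Cape Town beats Reykjavik 23–2.
Cape Town beats Oaxaca 19–6.
Cape Town beats Porto 15–10.
Porto beats Banff 16–9.
Every option loses at least one head-to-head, so there is no Condorcet winner.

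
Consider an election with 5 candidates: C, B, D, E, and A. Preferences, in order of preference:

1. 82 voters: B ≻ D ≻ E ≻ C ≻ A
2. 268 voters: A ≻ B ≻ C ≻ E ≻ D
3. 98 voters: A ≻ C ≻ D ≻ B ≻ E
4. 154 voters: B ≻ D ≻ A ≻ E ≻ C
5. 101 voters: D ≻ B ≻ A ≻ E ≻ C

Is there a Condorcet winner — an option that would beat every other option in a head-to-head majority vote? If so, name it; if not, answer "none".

A

A vs C: 621–82 for A.
A vs B: 366–337 for A.
A vs D: 366–337 for A.
A vs E: 621–82 for A.
A beats every other option head-to-head.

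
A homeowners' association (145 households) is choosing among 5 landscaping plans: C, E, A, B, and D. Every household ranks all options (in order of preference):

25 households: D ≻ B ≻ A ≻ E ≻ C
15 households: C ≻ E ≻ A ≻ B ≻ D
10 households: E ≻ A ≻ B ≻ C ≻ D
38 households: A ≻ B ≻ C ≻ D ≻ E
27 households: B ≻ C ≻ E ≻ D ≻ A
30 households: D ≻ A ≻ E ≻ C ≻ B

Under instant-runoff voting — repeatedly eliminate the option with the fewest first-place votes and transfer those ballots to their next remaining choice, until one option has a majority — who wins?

Round 1: C 15, E 10, A 38, B 27, D 55. Eliminate E.
Round 2: C 15, A 48, B 27, D 55. Eliminate C.
Round 3: A 63, B 27, D 55. Eliminate B.
Round 4: A 63, D 82. D has a majority.

D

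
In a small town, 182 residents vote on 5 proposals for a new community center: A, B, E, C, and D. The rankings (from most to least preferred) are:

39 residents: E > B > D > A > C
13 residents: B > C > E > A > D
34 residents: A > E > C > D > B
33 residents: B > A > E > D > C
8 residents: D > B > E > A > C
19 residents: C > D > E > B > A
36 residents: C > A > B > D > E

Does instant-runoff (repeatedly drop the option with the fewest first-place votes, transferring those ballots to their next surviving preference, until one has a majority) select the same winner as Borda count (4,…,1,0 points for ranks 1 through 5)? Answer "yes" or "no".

Instant-runoff — R1 A 34, B 46, E 39, C 55, D 8 (D out); R2 A 34, B 54, E 39, C 55 (A out); R3 B 54, E 73, C 55 (B out); R4 E 114, C 68 (E winner). Winner: E.
Borda — scores: A 403, B 416, E 404, C 327, D 270. Winner: B.
The two methods disagree.

no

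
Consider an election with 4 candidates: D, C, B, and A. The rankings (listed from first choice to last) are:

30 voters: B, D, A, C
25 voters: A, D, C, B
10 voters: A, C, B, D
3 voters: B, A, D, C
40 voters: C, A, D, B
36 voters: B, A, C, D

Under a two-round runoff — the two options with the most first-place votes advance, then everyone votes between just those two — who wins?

Round 1 first-place votes: D 0, C 40, B 69, A 35.
B and C advance.
Runoff: B is preferred to C by 69 voters; C by 75.
C wins the runoff.

C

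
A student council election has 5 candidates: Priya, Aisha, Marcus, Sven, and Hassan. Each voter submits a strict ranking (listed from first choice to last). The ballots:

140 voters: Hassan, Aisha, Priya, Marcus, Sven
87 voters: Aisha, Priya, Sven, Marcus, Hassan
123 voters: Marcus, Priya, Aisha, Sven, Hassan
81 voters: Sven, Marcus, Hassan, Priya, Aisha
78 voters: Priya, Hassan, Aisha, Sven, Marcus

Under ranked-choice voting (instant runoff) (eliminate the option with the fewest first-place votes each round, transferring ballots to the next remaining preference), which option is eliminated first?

Round 1: Priya 78, Aisha 87, Marcus 123, Sven 81, Hassan 140. Eliminate Priya.

Priya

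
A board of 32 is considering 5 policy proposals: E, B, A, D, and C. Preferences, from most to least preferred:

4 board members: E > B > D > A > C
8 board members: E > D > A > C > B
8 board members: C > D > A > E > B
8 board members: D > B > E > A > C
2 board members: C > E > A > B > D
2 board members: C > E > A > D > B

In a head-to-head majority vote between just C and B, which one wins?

C

Voters preferring C to B: 20; preferring B to C: 12.
C wins the head-to-head.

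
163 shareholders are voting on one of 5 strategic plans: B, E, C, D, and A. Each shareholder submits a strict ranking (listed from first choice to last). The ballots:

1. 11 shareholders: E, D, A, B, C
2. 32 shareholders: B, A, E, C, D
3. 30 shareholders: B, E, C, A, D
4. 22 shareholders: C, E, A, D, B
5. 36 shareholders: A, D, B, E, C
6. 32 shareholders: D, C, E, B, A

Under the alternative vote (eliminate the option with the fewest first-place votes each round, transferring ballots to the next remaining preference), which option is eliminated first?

Round 1: B 62, E 11, C 22, D 32, A 36. Eliminate E.

E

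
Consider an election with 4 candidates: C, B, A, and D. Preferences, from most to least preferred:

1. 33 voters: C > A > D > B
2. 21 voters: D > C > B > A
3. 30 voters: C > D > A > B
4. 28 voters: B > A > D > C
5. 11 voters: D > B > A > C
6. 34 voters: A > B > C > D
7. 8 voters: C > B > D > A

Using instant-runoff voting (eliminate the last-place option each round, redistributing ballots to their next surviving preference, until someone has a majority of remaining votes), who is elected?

Round 1: C 71, B 28, A 34, D 32. Eliminate B.
Round 2: C 71, A 62, D 32. Eliminate D.
Round 3: C 92, A 73. C has a majority.

C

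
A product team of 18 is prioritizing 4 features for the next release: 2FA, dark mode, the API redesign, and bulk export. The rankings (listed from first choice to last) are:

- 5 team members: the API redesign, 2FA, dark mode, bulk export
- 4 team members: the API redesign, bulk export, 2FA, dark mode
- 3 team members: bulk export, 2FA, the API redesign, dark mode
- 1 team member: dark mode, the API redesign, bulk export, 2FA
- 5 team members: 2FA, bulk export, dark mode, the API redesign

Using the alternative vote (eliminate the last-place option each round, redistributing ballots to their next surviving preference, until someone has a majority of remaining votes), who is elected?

the API redesign

Round 1: 2FA 5, dark mode 1, the API redesign 9, bulk export 3. Eliminate dark mode.
Round 2: 2FA 5, the API redesign 10, bulk export 3. The API redesign has a majority.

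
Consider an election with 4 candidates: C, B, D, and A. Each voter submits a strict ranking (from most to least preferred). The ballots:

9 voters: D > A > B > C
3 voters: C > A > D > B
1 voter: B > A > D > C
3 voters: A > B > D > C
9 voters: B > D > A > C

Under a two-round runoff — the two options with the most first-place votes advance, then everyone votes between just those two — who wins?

Round 1 first-place votes: C 3, B 10, D 9, A 3.
B and D advance.
Runoff: B is preferred to D by 13 voters; D by 12.
B wins the runoff.

B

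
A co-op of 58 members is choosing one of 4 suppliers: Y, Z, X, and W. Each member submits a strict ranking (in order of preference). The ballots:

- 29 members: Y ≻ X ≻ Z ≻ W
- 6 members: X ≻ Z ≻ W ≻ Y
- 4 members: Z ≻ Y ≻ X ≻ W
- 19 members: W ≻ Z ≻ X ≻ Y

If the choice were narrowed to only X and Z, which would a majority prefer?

X

Voters preferring X to Z: 35; preferring Z to X: 23.
X wins the head-to-head.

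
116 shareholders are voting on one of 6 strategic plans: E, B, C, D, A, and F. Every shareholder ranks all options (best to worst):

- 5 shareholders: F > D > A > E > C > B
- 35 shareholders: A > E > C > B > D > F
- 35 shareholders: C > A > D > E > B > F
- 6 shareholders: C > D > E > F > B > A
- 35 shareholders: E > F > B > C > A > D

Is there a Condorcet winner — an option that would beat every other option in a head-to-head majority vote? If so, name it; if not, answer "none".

Checking pairwise contests:
A beats E 75–41.
E beats B 116–0.
E beats C 75–41.
E beats D 70–46.
C beats A 76–40.
E beats F 111–5.
Every option loses at least one head-to-head, so there is no Condorcet winner.

none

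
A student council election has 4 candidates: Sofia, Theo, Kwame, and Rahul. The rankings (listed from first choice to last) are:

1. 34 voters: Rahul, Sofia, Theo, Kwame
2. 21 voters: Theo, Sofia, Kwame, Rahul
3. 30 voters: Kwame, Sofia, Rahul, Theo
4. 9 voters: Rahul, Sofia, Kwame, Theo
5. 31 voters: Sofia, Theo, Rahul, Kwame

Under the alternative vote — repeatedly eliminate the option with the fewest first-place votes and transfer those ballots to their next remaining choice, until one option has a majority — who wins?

Sofia

Round 1: Sofia 31, Theo 21, Kwame 30, Rahul 43. Eliminate Theo.
Round 2: Sofia 52, Kwame 30, Rahul 43. Eliminate Kwame.
Round 3: Sofia 82, Rahul 43. Sofia has a majority.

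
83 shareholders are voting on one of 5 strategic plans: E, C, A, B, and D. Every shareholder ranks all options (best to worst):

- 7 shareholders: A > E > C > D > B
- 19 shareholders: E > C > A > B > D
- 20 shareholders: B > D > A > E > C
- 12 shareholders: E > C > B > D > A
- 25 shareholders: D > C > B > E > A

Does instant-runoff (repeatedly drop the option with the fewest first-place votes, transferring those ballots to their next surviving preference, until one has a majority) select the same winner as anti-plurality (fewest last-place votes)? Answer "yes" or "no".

no

Instant-runoff — R1 E 31, C 0, A 7, B 20, D 25 (C out); R2 E 31, A 7, B 20, D 25 (A out); R3 E 38, B 20, D 25 (B out); R4 E 38, D 45 (D winner). Winner: D.
Anti-plurality — last-place votes: E 0, C 20, A 37, B 7, D 19. Winner: E.
The two methods disagree.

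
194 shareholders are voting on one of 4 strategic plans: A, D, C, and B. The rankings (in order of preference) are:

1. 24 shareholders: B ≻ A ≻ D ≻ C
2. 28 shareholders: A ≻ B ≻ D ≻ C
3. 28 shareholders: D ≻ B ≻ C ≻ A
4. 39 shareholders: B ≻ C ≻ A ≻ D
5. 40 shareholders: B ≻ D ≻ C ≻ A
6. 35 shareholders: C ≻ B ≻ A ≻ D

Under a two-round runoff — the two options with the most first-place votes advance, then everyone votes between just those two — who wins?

B

Round 1 first-place votes: A 28, D 28, C 35, B 103.
B and C advance.
Runoff: B is preferred to C by 159 voters; C by 35.
B wins the runoff.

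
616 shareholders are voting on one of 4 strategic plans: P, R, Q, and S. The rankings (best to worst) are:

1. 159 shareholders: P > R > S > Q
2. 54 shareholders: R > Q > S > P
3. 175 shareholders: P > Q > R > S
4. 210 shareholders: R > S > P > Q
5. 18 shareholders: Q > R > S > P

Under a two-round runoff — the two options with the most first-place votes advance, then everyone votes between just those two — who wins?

Round 1 first-place votes: P 334, R 264, Q 18, S 0.
P and R advance.
Runoff: P is preferred to R by 334 voters; R by 282.
P wins the runoff.

P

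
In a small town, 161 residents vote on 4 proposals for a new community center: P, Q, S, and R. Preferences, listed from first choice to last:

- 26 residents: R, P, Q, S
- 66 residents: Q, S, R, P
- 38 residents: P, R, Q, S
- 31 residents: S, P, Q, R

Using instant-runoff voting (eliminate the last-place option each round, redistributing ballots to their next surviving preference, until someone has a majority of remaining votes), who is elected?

Round 1: P 38, Q 66, S 31, R 26. Eliminate R.
Round 2: P 64, Q 66, S 31. Eliminate S.
Round 3: P 95, Q 66. P has a majority.

P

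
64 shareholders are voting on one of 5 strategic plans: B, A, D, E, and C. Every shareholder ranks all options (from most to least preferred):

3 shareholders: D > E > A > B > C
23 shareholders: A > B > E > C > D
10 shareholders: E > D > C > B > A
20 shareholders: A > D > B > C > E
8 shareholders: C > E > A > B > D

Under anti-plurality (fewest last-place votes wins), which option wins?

Last-place votes: B 0, A 10, D 31, E 20, C 3.
B is ranked last by the fewest voters, so B wins.

B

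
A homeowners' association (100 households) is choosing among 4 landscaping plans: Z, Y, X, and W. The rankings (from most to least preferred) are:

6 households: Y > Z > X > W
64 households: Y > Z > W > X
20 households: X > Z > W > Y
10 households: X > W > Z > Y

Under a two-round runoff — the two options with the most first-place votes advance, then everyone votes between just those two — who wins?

Round 1 first-place votes: Z 0, Y 70, X 30, W 0.
Y and X advance.
Runoff: Y is preferred to X by 70 voters; X by 30.
Y wins the runoff.

Y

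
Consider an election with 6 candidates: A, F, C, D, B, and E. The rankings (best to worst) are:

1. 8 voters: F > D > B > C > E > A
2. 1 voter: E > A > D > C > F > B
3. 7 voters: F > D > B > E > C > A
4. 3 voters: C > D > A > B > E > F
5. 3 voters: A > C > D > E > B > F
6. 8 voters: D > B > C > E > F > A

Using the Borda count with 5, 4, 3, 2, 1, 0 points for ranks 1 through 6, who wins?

A: 8·0 + 1·4 + 7·0 + 3·3 + 3·5 + 8·0 = 28
F: 8·5 + 1·1 + 7·5 + 3·0 + 3·0 + 8·1 = 84
C: 8·2 + 1·2 + 7·1 + 3·5 + 3·4 + 8·3 = 76
D: 8·4 + 1·3 + 7·4 + 3·4 + 3·3 + 8·5 = 124
B: 8·3 + 1·0 + 7·3 + 3·2 + 3·1 + 8·4 = 86
E: 8·1 + 1·5 + 7·2 + 3·1 + 3·2 + 8·2 = 52
D has the highest Borda score (124).

D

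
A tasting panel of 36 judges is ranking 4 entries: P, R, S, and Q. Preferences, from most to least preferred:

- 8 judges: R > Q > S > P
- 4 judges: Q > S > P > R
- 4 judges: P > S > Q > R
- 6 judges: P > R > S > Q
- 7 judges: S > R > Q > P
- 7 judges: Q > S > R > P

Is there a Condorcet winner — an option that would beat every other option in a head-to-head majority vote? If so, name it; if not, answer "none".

Checking pairwise contests:
R beats P 22–14.
S beats R 22–14.
Q beats S 19–17.
R beats Q 21–15.
Every option loses at least one head-to-head, so there is no Condorcet winner.

none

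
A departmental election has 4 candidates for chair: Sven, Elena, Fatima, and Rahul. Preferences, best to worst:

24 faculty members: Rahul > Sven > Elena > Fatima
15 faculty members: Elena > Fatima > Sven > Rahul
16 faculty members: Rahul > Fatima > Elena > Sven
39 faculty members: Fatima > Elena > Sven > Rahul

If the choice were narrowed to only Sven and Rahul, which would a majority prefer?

Sven

Voters preferring Sven to Rahul: 54; preferring Rahul to Sven: 40.
Sven wins the head-to-head.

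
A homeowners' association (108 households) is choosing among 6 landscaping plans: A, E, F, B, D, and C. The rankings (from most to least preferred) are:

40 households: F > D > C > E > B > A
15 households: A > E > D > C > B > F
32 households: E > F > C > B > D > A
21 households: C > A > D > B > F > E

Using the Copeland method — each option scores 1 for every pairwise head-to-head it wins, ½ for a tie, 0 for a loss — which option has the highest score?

A: loses to E, F, B, D, and C → score 0.
E: beats A and B; loses to F, D, and C → score 2.
F: beats A, E, B, D, and C → score 5.
B: beats A; loses to E, F, D, and C → score 1.
D: beats A, E, B, and C; loses to F → score 4.
C: beats A, E, and B; loses to F and D → score 3.
F has the best pairwise record.

F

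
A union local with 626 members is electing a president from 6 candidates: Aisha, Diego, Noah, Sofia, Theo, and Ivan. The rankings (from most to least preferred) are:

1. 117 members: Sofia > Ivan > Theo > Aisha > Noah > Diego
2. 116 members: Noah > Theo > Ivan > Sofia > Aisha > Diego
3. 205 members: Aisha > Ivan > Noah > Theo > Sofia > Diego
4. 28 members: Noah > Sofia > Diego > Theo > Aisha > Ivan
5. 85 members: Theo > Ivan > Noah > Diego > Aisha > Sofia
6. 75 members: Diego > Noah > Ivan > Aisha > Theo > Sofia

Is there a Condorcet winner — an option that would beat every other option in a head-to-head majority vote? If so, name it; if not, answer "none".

Ivan

Ivan vs Aisha: 393–233 for Ivan.
Ivan vs Diego: 523–103 for Ivan.
Ivan vs Noah: 407–219 for Ivan.
Ivan vs Sofia: 481–145 for Ivan.
Ivan vs Theo: 397–229 for Ivan.
Ivan beats every other option head-to-head.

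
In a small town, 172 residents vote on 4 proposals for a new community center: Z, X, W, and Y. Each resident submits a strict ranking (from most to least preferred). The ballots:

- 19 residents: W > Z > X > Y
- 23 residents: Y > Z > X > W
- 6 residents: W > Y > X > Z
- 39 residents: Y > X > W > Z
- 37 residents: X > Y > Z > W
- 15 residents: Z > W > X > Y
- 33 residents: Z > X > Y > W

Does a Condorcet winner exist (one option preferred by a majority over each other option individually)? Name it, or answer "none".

Checking pairwise contests:
Y beats Z 105–67.
Z beats X 90–82.
Z beats W 108–64.
X beats Y 104–68.
Every option loses at least one head-to-head, so there is no Condorcet winner.

none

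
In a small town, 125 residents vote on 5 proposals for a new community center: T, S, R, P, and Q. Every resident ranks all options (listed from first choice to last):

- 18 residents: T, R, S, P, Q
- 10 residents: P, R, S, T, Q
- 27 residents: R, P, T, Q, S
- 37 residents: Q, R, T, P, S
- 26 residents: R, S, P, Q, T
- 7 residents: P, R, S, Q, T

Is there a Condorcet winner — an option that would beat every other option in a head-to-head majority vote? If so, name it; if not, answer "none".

R

R vs T: 107–18 for R.
R vs S: 125–0 for R.
R vs P: 108–17 for R.
R vs Q: 88–37 for R.
R beats every other option head-to-head.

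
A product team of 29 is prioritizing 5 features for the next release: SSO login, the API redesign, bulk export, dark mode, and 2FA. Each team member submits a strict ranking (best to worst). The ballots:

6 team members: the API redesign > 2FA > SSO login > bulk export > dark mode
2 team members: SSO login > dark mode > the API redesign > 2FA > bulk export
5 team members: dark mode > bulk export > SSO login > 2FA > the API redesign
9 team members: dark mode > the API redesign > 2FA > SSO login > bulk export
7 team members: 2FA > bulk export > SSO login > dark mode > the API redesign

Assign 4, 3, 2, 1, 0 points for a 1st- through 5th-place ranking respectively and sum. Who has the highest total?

2FA

SSO login: 6·2 + 2·4 + 5·2 + 9·1 + 7·2 = 53
the API redesign: 6·4 + 2·2 + 5·0 + 9·3 + 7·0 = 55
bulk export: 6·1 + 2·0 + 5·3 + 9·0 + 7·3 = 42
dark mode: 6·0 + 2·3 + 5·4 + 9·4 + 7·1 = 69
2FA: 6·3 + 2·1 + 5·1 + 9·2 + 7·4 = 71
2FA has the highest Borda score (71).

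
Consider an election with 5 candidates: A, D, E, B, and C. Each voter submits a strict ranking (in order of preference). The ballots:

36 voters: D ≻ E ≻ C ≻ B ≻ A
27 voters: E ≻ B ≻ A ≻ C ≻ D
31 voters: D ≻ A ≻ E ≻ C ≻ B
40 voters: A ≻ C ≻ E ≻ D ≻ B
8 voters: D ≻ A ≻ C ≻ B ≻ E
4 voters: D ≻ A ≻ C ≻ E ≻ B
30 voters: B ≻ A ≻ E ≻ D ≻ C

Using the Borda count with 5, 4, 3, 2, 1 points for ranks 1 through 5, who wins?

A

A: 36·1 + 27·3 + 31·4 + 40·5 + 8·4 + 4·4 + 30·4 = 609
D: 36·5 + 27·1 + 31·5 + 40·2 + 8·5 + 4·5 + 30·2 = 562
E: 36·4 + 27·5 + 31·3 + 40·3 + 8·1 + 4·2 + 30·3 = 598
B: 36·2 + 27·4 + 31·1 + 40·1 + 8·2 + 4·1 + 30·5 = 421
C: 36·3 + 27·2 + 31·2 + 40·4 + 8·3 + 4·3 + 30·1 = 450
A has the highest Borda score (609).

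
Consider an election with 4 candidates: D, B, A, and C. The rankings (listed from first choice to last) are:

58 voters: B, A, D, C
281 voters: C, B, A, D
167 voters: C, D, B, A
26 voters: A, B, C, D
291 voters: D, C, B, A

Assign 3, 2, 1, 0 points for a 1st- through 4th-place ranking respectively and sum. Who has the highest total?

C

D: 58·1 + 281·0 + 167·2 + 26·0 + 291·3 = 1265
B: 58·3 + 281·2 + 167·1 + 26·2 + 291·1 = 1246
A: 58·2 + 281·1 + 167·0 + 26·3 + 291·0 = 475
C: 58·0 + 281·3 + 167·3 + 26·1 + 291·2 = 1952
C has the highest Borda score (1952).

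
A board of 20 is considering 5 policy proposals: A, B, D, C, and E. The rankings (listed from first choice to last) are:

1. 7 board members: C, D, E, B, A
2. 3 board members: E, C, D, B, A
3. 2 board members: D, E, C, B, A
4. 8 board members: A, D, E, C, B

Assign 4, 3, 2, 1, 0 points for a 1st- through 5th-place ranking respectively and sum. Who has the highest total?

D

A: 7·0 + 3·0 + 2·0 + 8·4 = 32
B: 7·1 + 3·1 + 2·1 + 8·0 = 12
D: 7·3 + 3·2 + 2·4 + 8·3 = 59
C: 7·4 + 3·3 + 2·2 + 8·1 = 49
E: 7·2 + 3·4 + 2·3 + 8·2 = 48
D has the highest Borda score (59).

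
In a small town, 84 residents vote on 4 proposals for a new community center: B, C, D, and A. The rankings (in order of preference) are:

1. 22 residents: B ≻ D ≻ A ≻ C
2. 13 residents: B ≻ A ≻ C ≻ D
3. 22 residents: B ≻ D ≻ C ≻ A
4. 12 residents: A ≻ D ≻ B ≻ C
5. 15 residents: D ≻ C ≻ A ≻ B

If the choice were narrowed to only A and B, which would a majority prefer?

Voters preferring A to B: 27; preferring B to A: 57.
B wins the head-to-head.

B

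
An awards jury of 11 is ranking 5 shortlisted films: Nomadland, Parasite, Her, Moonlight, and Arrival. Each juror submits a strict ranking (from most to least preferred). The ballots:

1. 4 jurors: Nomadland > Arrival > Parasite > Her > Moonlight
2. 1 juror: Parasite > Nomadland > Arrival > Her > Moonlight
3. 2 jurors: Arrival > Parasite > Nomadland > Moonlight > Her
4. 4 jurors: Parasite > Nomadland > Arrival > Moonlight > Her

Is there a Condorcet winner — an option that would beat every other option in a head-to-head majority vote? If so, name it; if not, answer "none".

Checking pairwise contests:
Parasite beats Nomadland 7–4.
Arrival beats Parasite 6–5.
Nomadland beats Her 11–0.
Nomadland beats Moonlight 11–0.
Nomadland beats Arrival 9–2.
Every option loses at least one head-to-head, so there is no Condorcet winner.

none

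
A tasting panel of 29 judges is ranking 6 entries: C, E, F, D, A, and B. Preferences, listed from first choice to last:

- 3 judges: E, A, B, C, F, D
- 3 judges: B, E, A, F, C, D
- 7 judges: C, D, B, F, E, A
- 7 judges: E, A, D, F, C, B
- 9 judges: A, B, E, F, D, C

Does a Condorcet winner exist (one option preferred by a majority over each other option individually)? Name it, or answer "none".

none

Checking pairwise contests:
E beats C 22–7.
B beats E 19–10.
E beats F 22–7.
E beats D 22–7.
E beats A 20–9.
A beats B 19–10.
Every option loses at least one head-to-head, so there is no Condorcet winner.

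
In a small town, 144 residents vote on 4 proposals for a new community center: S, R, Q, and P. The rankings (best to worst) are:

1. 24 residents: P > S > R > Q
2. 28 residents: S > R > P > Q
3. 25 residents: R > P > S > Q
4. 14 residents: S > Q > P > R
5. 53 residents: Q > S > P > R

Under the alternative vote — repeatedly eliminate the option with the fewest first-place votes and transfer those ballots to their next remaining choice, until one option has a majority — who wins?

S

Round 1: S 42, R 25, Q 53, P 24. Eliminate P.
Round 2: S 66, R 25, Q 53. Eliminate R.
Round 3: S 91, Q 53. S has a majority.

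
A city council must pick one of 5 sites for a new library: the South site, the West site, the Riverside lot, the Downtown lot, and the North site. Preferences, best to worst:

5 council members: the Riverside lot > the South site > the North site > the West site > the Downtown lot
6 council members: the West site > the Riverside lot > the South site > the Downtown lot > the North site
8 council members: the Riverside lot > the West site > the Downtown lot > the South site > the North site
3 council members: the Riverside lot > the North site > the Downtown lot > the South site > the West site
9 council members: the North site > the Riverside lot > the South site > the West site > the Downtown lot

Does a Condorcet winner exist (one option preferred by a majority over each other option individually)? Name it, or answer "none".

the Riverside lot

the Riverside lot vs the South site: 31–0 for the Riverside lot.
the Riverside lot vs the West site: 25–6 for the Riverside lot.
the Riverside lot vs the Downtown lot: 31–0 for the Riverside lot.
the Riverside lot vs the North site: 22–9 for the Riverside lot.
the Riverside lot beats every other option head-to-head.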